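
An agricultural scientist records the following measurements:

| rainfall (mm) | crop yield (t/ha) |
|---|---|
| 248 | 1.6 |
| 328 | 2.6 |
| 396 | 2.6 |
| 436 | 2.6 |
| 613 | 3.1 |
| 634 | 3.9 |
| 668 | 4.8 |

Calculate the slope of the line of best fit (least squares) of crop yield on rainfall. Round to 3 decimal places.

n = 7, Σx = 3323, Σy = 21.2, Σxy = 10992.1, Σx² = 1739949
Sxx = Σx² − (Σx)²/n = 1739949 − 1577475.571429 = 162473.428571
Sxy = Σxy − (Σx)(Σy)/n = 10992.1 − 10063.942857 = 928.157143
b = Sxy/Sxx = 928.157143/162473.428571 = 0.005713

0.006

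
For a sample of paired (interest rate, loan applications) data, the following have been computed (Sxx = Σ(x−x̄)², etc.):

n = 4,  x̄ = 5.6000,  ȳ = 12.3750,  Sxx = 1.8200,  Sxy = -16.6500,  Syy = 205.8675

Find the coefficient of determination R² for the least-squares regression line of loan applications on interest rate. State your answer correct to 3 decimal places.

R² = Sxy²/(Sxx·Syy) = (-16.65)²/(1.82·205.8675) = 0.739894

0.740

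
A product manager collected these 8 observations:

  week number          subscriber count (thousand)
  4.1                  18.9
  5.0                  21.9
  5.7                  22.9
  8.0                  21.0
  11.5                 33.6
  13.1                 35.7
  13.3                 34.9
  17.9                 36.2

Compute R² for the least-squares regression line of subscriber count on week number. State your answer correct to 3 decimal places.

n = 8, Σx = 78.6, Σy = 225.1, Σxy = 2451.74, Σx² = 939.46, Σy² = 6734.13
Sxx = Σx² − (Σx)²/n = 939.46 − 772.245 = 167.215
Sxy = Σxy − (Σx)(Σy)/n = 2451.74 − 2211.6075 = 240.1325
Syy = Σy² − (Σy)²/n = 6734.13 − 6333.75125 = 400.37875
R² = Sxy²/(Sxx·Syy) = (240.1325)²/(167.215·400.37875) = 0.861302

0.861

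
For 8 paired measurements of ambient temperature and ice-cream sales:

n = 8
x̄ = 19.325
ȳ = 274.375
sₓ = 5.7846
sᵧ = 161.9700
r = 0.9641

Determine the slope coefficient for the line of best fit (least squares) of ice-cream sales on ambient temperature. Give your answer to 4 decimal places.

b = r · sᵧ/sₓ = 0.9641 · 161.97/5.7846 = 26.995

26.9950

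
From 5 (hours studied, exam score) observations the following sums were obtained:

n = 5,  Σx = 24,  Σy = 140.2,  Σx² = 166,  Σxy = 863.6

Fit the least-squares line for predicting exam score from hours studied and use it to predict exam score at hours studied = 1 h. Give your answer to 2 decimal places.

13.78

Sxx = Σx² − (Σx)²/n = 166 − 115.2 = 50.8
Sxy = Σxy − (Σx)(Σy)/n = 863.6 − 672.96 = 190.64
b = Sxy/Sxx = 190.64/50.8 = 3.752756
a = ȳ − b·x̄ = 28.04 − 3.752756·4.8 = 10.026772
ŷ(1) = a + b·1 = 10.026772 + 3.752756·1 = 13.779528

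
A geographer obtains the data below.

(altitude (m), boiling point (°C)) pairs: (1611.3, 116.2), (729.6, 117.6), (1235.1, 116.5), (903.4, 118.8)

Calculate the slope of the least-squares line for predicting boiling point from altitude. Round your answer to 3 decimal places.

n = 4, Σx = 4479.4, Σy = 469.1, Σxy = 524247.09, Σx² = 5470207.42
Sxx = Σx² − (Σx)²/n = 5470207.42 − 5016256.09 = 453951.33
Sxy = Σxy − (Σx)(Σy)/n = 524247.09 − 525321.635 = -1074.545
b = Sxy/Sxx = -1074.545/453951.33 = -0.002367

-0.002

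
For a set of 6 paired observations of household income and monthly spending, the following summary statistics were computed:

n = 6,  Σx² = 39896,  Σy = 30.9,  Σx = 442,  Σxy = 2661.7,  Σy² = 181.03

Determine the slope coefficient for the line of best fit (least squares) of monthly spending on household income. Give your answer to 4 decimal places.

Sxx = Σx² − (Σx)²/n = 39896 − 32560.666667 = 7335.333333
Sxy = Σxy − (Σx)(Σy)/n = 2661.7 − 2276.3 = 385.4
b = Sxy/Sxx = 385.4/7335.333333 = 0.052540

0.0525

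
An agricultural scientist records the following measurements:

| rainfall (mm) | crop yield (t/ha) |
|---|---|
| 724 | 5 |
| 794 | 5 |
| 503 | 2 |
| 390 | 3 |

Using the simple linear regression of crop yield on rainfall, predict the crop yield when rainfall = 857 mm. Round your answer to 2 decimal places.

5.48

n = 4, Σx = 2411, Σy = 15, Σxy = 9766, Σx² = 1559721
Sxx = Σx² − (Σx)²/n = 1559721 − 1453230.25 = 106490.75
Sxy = Σxy − (Σx)(Σy)/n = 9766 − 9041.25 = 724.75
b = Sxy/Sxx = 724.75/106490.75 = 0.006806
a = ȳ − b·x̄ = 3.75 − 0.006806·602.75 = -0.352169
ŷ(857) = a + b·857 = -0.352169 + 0.006806·857 = 5.480363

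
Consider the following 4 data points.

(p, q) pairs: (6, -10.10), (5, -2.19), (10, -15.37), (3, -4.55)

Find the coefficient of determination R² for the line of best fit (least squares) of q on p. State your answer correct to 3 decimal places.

0.768

n = 4, Σx = 24, Σy = -32.21, Σxy = -238.9, Σx² = 170, Σy² = 363.7455
Sxx = Σx² − (Σx)²/n = 170 − 144 = 26
Sxy = Σxy − (Σx)(Σy)/n = -238.9 − (-193.26) = -45.64
Syy = Σy² − (Σy)²/n = 363.7455 − 259.371025 = 104.374475
R² = Sxy²/(Sxx·Syy) = (-45.64)²/(26·104.374475) = 0.767580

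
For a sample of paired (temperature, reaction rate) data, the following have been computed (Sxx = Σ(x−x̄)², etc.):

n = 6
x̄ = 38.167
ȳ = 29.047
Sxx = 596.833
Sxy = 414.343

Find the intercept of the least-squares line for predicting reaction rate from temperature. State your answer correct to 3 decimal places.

b = Sxy/Sxx = 414.343/596.833 = 0.694236
a = ȳ − b·x̄ = 29.047 − 0.694236·38.167 = 2.550092

2.550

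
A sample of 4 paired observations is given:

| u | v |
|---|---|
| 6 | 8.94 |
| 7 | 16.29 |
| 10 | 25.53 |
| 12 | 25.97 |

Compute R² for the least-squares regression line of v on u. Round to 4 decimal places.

n = 4, Σx = 35, Σy = 76.73, Σxy = 734.61, Σx² = 329, Σy² = 1671.5095
Sxx = Σx² − (Σx)²/n = 329 − 306.25 = 22.75
Sxy = Σxy − (Σx)(Σy)/n = 734.61 − 671.3875 = 63.2225
Syy = Σy² − (Σy)²/n = 1671.5095 − 1471.873225 = 199.636275
R² = Sxy²/(Sxx·Syy) = (63.2225)²/(22.75·199.636275) = 0.880081

0.8801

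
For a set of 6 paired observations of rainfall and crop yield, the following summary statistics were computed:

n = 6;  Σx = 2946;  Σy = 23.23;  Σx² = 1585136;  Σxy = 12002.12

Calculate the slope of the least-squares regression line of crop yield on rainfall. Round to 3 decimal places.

0.004

Sxx = Σx² − (Σx)²/n = 1585136 − 1446486 = 138650
Sxy = Σxy − (Σx)(Σy)/n = 12002.12 − 11405.93 = 596.19
b = Sxy/Sxx = 596.19/138650 = 0.004300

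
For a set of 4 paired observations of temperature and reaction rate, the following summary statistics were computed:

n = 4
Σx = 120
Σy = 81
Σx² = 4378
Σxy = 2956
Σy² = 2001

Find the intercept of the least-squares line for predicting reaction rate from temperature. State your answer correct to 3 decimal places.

-0.033

Sxx = Σx² − (Σx)²/n = 4378 − 3600 = 778
Sxy = Σxy − (Σx)(Σy)/n = 2956 − 2430 = 526
b = Sxy/Sxx = 526/778 = 0.676093
a = ȳ − b·x̄ = 20.25 − 0.676093·30 = -0.032776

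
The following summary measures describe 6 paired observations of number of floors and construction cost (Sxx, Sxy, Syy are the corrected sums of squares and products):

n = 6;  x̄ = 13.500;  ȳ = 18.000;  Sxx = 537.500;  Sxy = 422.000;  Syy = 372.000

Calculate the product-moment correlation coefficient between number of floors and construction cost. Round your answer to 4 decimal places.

r = Sxy/√(Sxx·Syy) = 422/√(199950) = 422/447.157690 = 0.943739

0.9437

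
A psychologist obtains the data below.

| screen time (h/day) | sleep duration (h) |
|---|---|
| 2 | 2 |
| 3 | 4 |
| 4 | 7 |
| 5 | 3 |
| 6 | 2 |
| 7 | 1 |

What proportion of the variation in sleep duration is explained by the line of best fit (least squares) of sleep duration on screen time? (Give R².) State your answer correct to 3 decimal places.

0.141

n = 6, Σx = 27, Σy = 19, Σxy = 78, Σx² = 139, Σy² = 83
Sxx = Σx² − (Σx)²/n = 139 − 121.5 = 17.5
Sxy = Σxy − (Σx)(Σy)/n = 78 − 85.5 = -7.5
Syy = Σy² − (Σy)²/n = 83 − 60.166667 = 22.833333
R² = Sxy²/(Sxx·Syy) = (-7.5)²/(17.5·22.833333) = 0.140772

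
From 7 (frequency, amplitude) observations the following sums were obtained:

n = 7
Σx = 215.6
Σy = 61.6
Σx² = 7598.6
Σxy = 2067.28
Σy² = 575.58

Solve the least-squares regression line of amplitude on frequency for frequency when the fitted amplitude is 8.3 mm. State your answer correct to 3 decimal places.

27.982

Sxx = Σx² − (Σx)²/n = 7598.6 − 6640.48 = 958.12
Sxy = Σxy − (Σx)(Σy)/n = 2067.28 − 1897.28 = 170
b = Sxy/Sxx = 170/958.12 = 0.177431
a = ȳ − b·x̄ = 8.8 − 0.177431·30.8 = 3.335131
Set a + b·x = 8.3: x = (8.3 − 3.335131) / 0.177431 = 27.982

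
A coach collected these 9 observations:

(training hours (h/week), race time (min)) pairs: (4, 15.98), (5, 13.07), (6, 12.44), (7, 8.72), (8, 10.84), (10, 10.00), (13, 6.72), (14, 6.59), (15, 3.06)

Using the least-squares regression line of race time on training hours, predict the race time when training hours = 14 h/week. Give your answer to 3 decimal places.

n = 9, Σx = 82, Σy = 87.42, Σxy = 677.19, Σx² = 880
Sxx = Σx² − (Σx)²/n = 880 − 747.111111 = 132.888889
Sxy = Σxy − (Σx)(Σy)/n = 677.19 − 796.493333 = -119.303333
b = Sxy/Sxx = -119.303333/132.888889 = -0.897768
a = ȳ − b·x̄ = 9.713333 − (-0.897768)·9.111111 = 17.892993
ŷ(14) = a + b·14 = 17.892993 + (-0.897768)·14 = 5.324247

5.324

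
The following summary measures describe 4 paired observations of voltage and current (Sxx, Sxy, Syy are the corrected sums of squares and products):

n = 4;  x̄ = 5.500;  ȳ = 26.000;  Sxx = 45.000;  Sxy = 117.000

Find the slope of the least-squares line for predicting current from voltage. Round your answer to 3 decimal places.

b = Sxy/Sxx = 117/45 = 2.6

2.600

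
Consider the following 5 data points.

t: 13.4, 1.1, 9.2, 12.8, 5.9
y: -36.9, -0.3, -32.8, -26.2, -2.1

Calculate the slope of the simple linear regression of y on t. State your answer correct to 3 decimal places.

n = 5, Σx = 42.4, Σy = -98.3, Σxy = -1144.3, Σx² = 464.06
Sxx = Σx² − (Σx)²/n = 464.06 − 359.552 = 104.508
Sxy = Σxy − (Σx)(Σy)/n = -1144.3 − (-833.584) = -310.716
b = Sxy/Sxx = -310.716/104.508 = -2.973131

-2.973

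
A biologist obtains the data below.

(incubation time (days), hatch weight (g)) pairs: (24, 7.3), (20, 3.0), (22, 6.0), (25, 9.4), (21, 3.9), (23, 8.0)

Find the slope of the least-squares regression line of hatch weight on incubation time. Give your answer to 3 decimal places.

n = 6, Σx = 135, Σy = 37.6, Σxy = 868.1, Σx² = 3055
Sxx = Σx² − (Σx)²/n = 3055 − 3037.5 = 17.5
Sxy = Σxy − (Σx)(Σy)/n = 868.1 − 846 = 22.1
b = Sxy/Sxx = 22.1/17.5 = 1.262857

1.263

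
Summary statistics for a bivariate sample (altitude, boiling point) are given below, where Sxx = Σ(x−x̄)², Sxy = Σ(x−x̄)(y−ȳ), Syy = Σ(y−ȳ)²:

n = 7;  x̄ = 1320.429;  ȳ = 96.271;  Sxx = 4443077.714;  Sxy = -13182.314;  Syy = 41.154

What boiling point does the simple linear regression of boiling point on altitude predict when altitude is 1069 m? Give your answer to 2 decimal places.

97.02

b = Sxy/Sxx = -13182.314/4443077.714 = -0.002967
a = ȳ − b·x̄ = 96.271 − (-0.002967)·1320.429 = 100.188624
ŷ(1069) = a + b·1069 = 100.188624 + (-0.002967)·1069 = 97.016973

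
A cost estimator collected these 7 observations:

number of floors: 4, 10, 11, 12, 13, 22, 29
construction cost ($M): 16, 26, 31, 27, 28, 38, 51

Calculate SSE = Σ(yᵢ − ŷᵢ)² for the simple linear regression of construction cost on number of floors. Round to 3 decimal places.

n = 7, Σx = 101, Σy = 217, Σxy = 3668, Σx² = 1875, Σy² = 7451
Sxx = Σx² − (Σx)²/n = 1875 − 1457.285714 = 417.714286
Sxy = Σxy − (Σx)(Σy)/n = 3668 − 3131 = 537
Syy = Σy² − (Σy)²/n = 7451 − 6727 = 724
b = Sxy/Sxx = 537/417.714286 = 1.285568
SSE = Syy − b·Sxy = 724 − 1.285568·537 = 33.650137

33.650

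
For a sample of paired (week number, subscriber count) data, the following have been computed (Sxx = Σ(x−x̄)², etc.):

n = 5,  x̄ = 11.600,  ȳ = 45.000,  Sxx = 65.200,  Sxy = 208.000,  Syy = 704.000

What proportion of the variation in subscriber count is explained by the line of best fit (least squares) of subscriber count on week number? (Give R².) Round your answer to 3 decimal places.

R² = Sxy²/(Sxx·Syy) = (208)²/(65.2·704) = 0.942554

0.943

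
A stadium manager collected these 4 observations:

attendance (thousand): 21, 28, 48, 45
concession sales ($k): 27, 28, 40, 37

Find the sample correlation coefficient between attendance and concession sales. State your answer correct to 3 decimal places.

0.983

n = 4, Σx = 142, Σy = 132, Σxy = 4936, Σx² = 5554, Σy² = 4482
Sxx = Σx² − (Σx)²/n = 5554 − 5041 = 513
Sxy = Σxy − (Σx)(Σy)/n = 4936 − 4686 = 250
Syy = Σy² − (Σy)²/n = 4482 − 4356 = 126
r = Sxy/√(Sxx·Syy) = 250/√(64638) = 250/254.240044 = 0.983323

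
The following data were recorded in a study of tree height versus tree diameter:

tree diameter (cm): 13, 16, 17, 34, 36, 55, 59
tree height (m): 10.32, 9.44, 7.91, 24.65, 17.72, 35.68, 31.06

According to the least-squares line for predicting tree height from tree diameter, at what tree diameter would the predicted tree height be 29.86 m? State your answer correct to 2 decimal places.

51.10

n = 7, Σx = 230, Σy = 136.78, Σxy = 5690.63, Σx² = 9672
Sxx = Σx² − (Σx)²/n = 9672 − 7557.142857 = 2114.857143
Sxy = Σxy − (Σx)(Σy)/n = 5690.63 − 4494.2 = 1196.43
b = Sxy/Sxx = 1196.43/2114.857143 = 0.565726
a = ȳ − b·x̄ = 19.54 − 0.565726·32.857143 = 0.951855
Set a + b·x = 29.86: x = (29.86 − 0.951855) / 0.565726 = 51.099184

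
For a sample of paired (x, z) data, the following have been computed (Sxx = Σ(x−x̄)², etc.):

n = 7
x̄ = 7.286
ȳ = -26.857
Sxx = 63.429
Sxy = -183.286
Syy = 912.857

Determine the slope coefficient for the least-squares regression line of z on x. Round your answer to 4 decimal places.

-2.8896

b = Sxy/Sxx = -183.286/63.429 = -2.889625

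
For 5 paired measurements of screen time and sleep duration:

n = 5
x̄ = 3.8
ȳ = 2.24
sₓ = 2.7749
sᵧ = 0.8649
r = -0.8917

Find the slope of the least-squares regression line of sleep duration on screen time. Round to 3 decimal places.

-0.278

b = r · sᵧ/sₓ = -0.8917 · 0.8649/2.7749 = -0.277931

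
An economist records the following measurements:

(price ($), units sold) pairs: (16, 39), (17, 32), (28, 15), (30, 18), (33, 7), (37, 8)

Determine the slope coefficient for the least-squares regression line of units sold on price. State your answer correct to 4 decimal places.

n = 6, Σx = 161, Σy = 119, Σxy = 2655, Σx² = 4687
Sxx = Σx² − (Σx)²/n = 4687 − 4320.166667 = 366.833333
Sxy = Σxy − (Σx)(Σy)/n = 2655 − 3193.166667 = -538.166667
b = Sxy/Sxx = -538.166667/366.833333 = -1.467060

-1.4671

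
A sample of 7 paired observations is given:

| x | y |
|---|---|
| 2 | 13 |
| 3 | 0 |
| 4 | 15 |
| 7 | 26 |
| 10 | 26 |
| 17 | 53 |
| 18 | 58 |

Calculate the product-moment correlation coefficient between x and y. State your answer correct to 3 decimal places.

0.965

n = 7, Σx = 61, Σy = 191, Σxy = 2473, Σx² = 791, Σy² = 7919
Sxx = Σx² − (Σx)²/n = 791 − 531.571429 = 259.428571
Sxy = Σxy − (Σx)(Σy)/n = 2473 − 1664.428571 = 808.571429
Syy = Σy² − (Σy)²/n = 7919 − 5211.571429 = 2707.428571
r = Sxy/√(Sxx·Syy) = 808.571429/√(702384.326531) = 808.571429/838.083723 = 0.964786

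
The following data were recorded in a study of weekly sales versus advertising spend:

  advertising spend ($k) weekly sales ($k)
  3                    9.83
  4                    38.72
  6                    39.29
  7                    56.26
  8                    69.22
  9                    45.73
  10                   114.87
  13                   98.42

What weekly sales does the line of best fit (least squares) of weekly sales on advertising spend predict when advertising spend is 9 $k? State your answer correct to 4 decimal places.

n = 8, Σx = 60, Σy = 472.34, Σxy = 4207.42, Σx² = 524
Sxx = Σx² − (Σx)²/n = 524 − 450 = 74
Sxy = Σxy − (Σx)(Σy)/n = 4207.42 − 3542.55 = 664.87
b = Sxy/Sxx = 664.87/74 = 8.984730
a = ȳ − b·x̄ = 59.0425 − 8.984730·7.5 = -8.342973
ŷ(9) = a + b·9 = -8.342973 + 8.984730·9 = 72.519595

72.5196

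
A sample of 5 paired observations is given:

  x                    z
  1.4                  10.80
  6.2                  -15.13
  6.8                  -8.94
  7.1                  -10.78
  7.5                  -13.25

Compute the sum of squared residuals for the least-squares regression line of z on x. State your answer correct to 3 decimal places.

n = 5, Σx = 29, Σy = -37.3, Σxy = -315.391, Σx² = 193.3, Σy² = 717.2514
Sxx = Σx² − (Σx)²/n = 193.3 − 168.2 = 25.1
Sxy = Σxy − (Σx)(Σy)/n = -315.391 − (-216.34) = -99.051
Syy = Σy² − (Σy)²/n = 717.2514 − 278.258 = 438.9934
b = Sxy/Sxx = -99.051/25.1 = -3.946255
SSE = Syy − b·Sxy = 438.9934 − (-3.946255)·(-99.051) = 48.112898

48.113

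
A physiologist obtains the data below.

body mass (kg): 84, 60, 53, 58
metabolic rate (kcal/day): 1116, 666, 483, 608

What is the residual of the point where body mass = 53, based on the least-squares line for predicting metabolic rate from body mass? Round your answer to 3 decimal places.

n = 4, Σx = 255, Σy = 2873, Σxy = 194567, Σx² = 16829
Sxx = Σx² − (Σx)²/n = 16829 − 16256.25 = 572.75
Sxy = Σxy − (Σx)(Σy)/n = 194567 − 183153.75 = 11413.25
b = Sxy/Sxx = 11413.25/572.75 = 19.927106
a = ȳ − b·x̄ = 718.25 − 19.927106·63.75 = -552.103012
ŷ(53) = -552.103012 + 19.927106·53 = 504.033610
residual = y − ŷ = 483 − 504.033610 = -21.033610

-21.034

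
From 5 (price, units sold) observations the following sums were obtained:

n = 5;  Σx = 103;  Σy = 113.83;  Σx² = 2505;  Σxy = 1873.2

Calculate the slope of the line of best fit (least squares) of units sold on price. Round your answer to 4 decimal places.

Sxx = Σx² − (Σx)²/n = 2505 − 2121.8 = 383.2
Sxy = Σxy − (Σx)(Σy)/n = 1873.2 − 2344.898 = -471.698
b = Sxy/Sxx = -471.698/383.2 = -1.230945

-1.2309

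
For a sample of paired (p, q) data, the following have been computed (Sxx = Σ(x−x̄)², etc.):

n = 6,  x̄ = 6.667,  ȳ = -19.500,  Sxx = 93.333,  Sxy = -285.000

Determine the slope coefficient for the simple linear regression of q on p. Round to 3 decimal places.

b = Sxy/Sxx = -285/93.333 = -3.053582

-3.054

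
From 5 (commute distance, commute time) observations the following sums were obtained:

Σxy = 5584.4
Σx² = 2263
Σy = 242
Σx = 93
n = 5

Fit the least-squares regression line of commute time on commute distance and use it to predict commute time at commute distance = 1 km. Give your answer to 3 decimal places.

Sxx = Σx² − (Σx)²/n = 2263 − 1729.8 = 533.2
Sxy = Σxy − (Σx)(Σy)/n = 5584.4 − 4501.2 = 1083.2
b = Sxy/Sxx = 1083.2/533.2 = 2.031508
a = ȳ − b·x̄ = 48.4 − 2.031508·18.6 = 10.613953
ŷ(1) = a + b·1 = 10.613953 + 2.031508·1 = 12.645461

12.645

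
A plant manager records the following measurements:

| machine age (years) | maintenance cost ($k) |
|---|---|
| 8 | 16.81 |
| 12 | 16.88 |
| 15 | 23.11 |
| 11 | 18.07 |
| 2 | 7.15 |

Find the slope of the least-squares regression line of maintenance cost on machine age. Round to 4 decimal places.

1.1252

n = 5, Σx = 48, Σy = 82.02, Σxy = 896.76, Σx² = 558
Sxx = Σx² − (Σx)²/n = 558 − 460.8 = 97.2
Sxy = Σxy − (Σx)(Σy)/n = 896.76 − 787.392 = 109.368
b = Sxy/Sxx = 109.368/97.2 = 1.125185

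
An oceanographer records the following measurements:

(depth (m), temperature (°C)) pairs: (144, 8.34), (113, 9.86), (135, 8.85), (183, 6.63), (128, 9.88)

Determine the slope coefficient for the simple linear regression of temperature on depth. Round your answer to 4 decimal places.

n = 5, Σx = 703, Σy = 43.56, Σxy = 5987.82, Σx² = 101603
Sxx = Σx² − (Σx)²/n = 101603 − 98841.8 = 2761.2
Sxy = Σxy − (Σx)(Σy)/n = 5987.82 − 6124.536 = -136.716
b = Sxy/Sxx = -136.716/2761.2 = -0.049513

-0.0495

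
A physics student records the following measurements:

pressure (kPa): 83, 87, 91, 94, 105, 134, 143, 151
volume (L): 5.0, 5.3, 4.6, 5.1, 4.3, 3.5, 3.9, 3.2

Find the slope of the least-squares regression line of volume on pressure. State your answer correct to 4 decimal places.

n = 8, Σx = 888, Σy = 34.9, Σxy = 3735.5, Σx² = 103806
Sxx = Σx² − (Σx)²/n = 103806 − 98568 = 5238
Sxy = Σxy − (Σx)(Σy)/n = 3735.5 − 3873.9 = -138.4
b = Sxy/Sxx = -138.4/5238 = -0.026422

-0.0264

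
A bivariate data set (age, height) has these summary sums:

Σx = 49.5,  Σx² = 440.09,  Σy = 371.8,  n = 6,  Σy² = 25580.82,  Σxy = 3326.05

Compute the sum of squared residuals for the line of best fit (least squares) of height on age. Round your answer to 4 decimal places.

431.3914

Sxx = Σx² − (Σx)²/n = 440.09 − 408.375 = 31.715
Sxy = Σxy − (Σx)(Σy)/n = 3326.05 − 3067.35 = 258.7
Syy = Σy² − (Σy)²/n = 25580.82 − 23039.206667 = 2541.613333
b = Sxy/Sxx = 258.7/31.715 = 8.157023
SSE = Syy − b·Sxy = 2541.613333 − 8.157023·258.7 = 431.391356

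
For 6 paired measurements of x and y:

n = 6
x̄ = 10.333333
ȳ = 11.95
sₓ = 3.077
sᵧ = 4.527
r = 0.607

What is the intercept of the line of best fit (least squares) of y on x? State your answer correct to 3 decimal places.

b = r · sᵧ/sₓ = 0.607 · 4.527/3.077 = 0.893042
a = ȳ − b·x̄ = 11.95 − 0.893042·10.333333 = 2.721904

2.722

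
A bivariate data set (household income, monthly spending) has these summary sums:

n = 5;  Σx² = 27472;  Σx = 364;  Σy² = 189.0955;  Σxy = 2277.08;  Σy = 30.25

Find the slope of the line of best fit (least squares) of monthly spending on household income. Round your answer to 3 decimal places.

Sxx = Σx² − (Σx)²/n = 27472 − 26499.2 = 972.8
Sxy = Σxy − (Σx)(Σy)/n = 2277.08 − 2202.2 = 74.88
b = Sxy/Sxx = 74.88/972.8 = 0.076974

0.077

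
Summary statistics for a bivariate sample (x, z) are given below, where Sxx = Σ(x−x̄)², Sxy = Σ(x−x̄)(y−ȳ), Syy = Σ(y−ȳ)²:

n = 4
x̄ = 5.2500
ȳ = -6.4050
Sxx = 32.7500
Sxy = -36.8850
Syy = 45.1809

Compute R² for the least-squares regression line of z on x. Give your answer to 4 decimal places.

0.9195

R² = Sxy²/(Sxx·Syy) = (-36.885)²/(32.75·45.1809) = 0.919461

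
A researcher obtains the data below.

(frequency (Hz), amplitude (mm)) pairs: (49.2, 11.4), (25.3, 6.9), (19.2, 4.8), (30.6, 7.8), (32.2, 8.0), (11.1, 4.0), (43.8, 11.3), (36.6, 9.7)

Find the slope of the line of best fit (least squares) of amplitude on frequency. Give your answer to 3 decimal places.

n = 8, Σx = 248, Σy = 63.9, Σxy = 2218.25, Σx² = 8783.78
Sxx = Σx² − (Σx)²/n = 8783.78 − 7688 = 1095.78
Sxy = Σxy − (Σx)(Σy)/n = 2218.25 − 1980.9 = 237.35
b = Sxy/Sxx = 237.35/1095.78 = 0.216604

0.217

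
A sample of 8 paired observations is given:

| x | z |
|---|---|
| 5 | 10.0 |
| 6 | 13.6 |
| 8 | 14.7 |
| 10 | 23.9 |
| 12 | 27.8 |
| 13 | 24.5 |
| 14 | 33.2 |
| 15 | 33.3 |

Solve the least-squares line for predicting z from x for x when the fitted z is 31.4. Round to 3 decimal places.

n = 8, Σx = 83, Σy = 181, Σxy = 2104.6, Σx² = 959
Sxx = Σx² − (Σx)²/n = 959 − 861.125 = 97.875
Sxy = Σxy − (Σx)(Σy)/n = 2104.6 − 1877.875 = 226.725
b = Sxy/Sxx = 226.725/97.875 = 2.316475
a = ȳ − b·x̄ = 22.625 − 2.316475·10.375 = -1.408429
Set a + b·x = 31.4: x = (31.4 − (-1.408429)) / 2.316475 = 14.163083

14.163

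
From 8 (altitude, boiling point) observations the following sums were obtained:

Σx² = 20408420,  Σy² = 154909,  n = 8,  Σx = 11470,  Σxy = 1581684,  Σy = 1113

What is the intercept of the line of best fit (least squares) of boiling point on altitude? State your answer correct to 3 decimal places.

Sxx = Σx² − (Σx)²/n = 20408420 − 16445112.5 = 3963307.5
Sxy = Σxy − (Σx)(Σy)/n = 1581684 − 1595763.75 = -14079.75
b = Sxy/Sxx = -14079.75/3963307.5 = -0.003553
a = ȳ − b·x̄ = 139.125 − (-0.003553)·1433.75 = 144.218433

144.218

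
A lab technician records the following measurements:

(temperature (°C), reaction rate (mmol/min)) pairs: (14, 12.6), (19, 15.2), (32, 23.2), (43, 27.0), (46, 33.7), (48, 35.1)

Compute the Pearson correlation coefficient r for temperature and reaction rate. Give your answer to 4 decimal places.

0.9811

n = 6, Σx = 202, Σy = 146.8, Σxy = 5603.6, Σx² = 7850, Σy² = 4024.74
Sxx = Σx² − (Σx)²/n = 7850 − 6800.666667 = 1049.333333
Sxy = Σxy − (Σx)(Σy)/n = 5603.6 − 4942.266667 = 661.333333
Syy = Σy² − (Σy)²/n = 4024.74 − 3591.706667 = 433.033333
r = Sxy/√(Sxx·Syy) = 661.333333/√(454396.311111) = 661.333333/674.089246 = 0.981077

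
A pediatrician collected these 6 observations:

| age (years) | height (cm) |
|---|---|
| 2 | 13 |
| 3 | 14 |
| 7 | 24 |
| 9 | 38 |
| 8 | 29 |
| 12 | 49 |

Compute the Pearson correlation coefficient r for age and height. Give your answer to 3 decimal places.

0.975

n = 6, Σx = 41, Σy = 167, Σxy = 1398, Σx² = 351, Σy² = 5627
Sxx = Σx² − (Σx)²/n = 351 − 280.166667 = 70.833333
Sxy = Σxy − (Σx)(Σy)/n = 1398 − 1141.166667 = 256.833333
Syy = Σy² − (Σy)²/n = 5627 − 4648.166667 = 978.833333
r = Sxy/√(Sxx·Syy) = 256.833333/√(69334.027778) = 256.833333/263.313554 = 0.975390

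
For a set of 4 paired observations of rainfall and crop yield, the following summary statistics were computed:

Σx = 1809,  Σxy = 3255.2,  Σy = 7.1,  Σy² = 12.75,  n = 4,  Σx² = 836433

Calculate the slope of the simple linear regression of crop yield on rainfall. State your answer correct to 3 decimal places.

0.002

Sxx = Σx² − (Σx)²/n = 836433 − 818120.25 = 18312.75
Sxy = Σxy − (Σx)(Σy)/n = 3255.2 − 3210.975 = 44.225
b = Sxy/Sxx = 44.225/18312.75 = 0.002415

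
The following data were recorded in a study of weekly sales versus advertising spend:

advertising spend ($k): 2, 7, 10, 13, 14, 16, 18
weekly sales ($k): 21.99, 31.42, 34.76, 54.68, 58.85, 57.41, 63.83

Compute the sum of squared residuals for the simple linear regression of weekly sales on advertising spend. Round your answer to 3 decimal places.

114.850

n = 7, Σx = 80, Σy = 322.94, Σxy = 4213.76, Σx² = 1098, Σy² = 16502.436
Sxx = Σx² − (Σx)²/n = 1098 − 914.285714 = 183.714286
Sxy = Σxy − (Σx)(Σy)/n = 4213.76 − 3690.742857 = 523.017143
Syy = Σy² − (Σy)²/n = 16502.436 − 14898.606229 = 1603.829771
b = Sxy/Sxx = 523.017143/183.714286 = 2.846905
SSE = Syy − b·Sxy = 1603.829771 − 2.846905·523.017143 = 114.849583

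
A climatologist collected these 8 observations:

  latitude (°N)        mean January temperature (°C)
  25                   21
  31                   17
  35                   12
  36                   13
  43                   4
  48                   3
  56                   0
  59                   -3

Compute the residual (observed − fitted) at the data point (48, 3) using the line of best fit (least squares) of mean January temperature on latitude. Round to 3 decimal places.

n = 8, Σx = 333, Σy = 67, Σxy = 2079, Σx² = 14877
Sxx = Σx² − (Σx)²/n = 14877 − 13861.125 = 1015.875
Sxy = Σxy − (Σx)(Σy)/n = 2079 − 2788.875 = -709.875
b = Sxy/Sxx = -709.875/1015.875 = -0.698782
a = ȳ − b·x̄ = 8.375 − (-0.698782)·41.625 = 37.461794
ŷ(48) = 37.461794 + (-0.698782)·48 = 3.920266
residual = y − ŷ = 3 − 3.920266 = -0.920266

-0.920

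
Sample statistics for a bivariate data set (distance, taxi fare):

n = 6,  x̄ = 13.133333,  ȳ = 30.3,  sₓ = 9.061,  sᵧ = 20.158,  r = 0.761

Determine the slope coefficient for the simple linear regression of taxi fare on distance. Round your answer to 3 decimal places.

b = r · sᵧ/sₓ = 0.761 · 20.158/9.061 = 1.692996

1.693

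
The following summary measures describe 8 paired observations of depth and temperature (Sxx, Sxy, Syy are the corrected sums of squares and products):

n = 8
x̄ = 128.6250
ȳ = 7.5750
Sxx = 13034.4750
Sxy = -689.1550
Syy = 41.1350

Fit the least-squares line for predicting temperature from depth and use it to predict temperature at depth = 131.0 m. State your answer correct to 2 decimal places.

7.45

b = Sxy/Sxx = -689.155/13034.475 = -0.052872
a = ȳ − b·x̄ = 7.575 − (-0.052872)·128.625 = 14.375624
ŷ(131.0) = a + b·131.0 = 14.375624 + (-0.052872)·131 = 7.449430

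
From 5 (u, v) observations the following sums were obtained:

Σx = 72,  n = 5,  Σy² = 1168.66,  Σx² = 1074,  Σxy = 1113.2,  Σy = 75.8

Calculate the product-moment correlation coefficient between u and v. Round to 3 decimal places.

Sxx = Σx² − (Σx)²/n = 1074 − 1036.8 = 37.2
Sxy = Σxy − (Σx)(Σy)/n = 1113.2 − 1091.52 = 21.68
Syy = Σy² − (Σy)²/n = 1168.66 − 1149.128 = 19.532
r = Sxy/√(Sxx·Syy) = 21.68/√(726.5904) = 21.68/26.955341 = 0.804293

0.804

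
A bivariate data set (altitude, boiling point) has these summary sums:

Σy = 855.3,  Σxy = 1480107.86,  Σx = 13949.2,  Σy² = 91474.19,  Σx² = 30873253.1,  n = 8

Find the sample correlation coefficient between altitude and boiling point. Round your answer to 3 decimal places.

Sxx = Σx² − (Σx)²/n = 30873253.1 − 24322522.58 = 6550730.52
Sxy = Σxy − (Σx)(Σy)/n = 1480107.86 − 1491343.845 = -11235.985
Syy = Σy² − (Σy)²/n = 91474.19 − 91442.26125 = 31.92875
r = Sxy/√(Sxx·Syy) = -11235.985/√(209156637.09045) = -11235.985/14462.248687 = -0.776918

-0.777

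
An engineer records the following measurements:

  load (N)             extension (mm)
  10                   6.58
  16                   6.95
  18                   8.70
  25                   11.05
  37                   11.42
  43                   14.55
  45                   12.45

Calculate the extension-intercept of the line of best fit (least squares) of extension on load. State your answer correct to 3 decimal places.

n = 7, Σx = 194, Σy = 71.7, Σxy = 2218.29, Σx² = 6548
Sxx = Σx² − (Σx)²/n = 6548 − 5376.571429 = 1171.428571
Sxy = Σxy − (Σx)(Σy)/n = 2218.29 − 1987.114286 = 231.175714
b = Sxy/Sxx = 231.175714/1171.428571 = 0.197345
a = ȳ − b·x̄ = 10.242857 − 0.197345·27.714286 = 4.773578

4.774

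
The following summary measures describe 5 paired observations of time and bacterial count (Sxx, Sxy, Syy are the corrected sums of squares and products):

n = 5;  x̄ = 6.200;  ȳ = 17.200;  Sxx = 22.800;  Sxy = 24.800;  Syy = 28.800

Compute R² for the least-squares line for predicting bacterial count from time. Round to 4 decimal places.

0.9366

R² = Sxy²/(Sxx·Syy) = (24.8)²/(22.8·28.8) = 0.936647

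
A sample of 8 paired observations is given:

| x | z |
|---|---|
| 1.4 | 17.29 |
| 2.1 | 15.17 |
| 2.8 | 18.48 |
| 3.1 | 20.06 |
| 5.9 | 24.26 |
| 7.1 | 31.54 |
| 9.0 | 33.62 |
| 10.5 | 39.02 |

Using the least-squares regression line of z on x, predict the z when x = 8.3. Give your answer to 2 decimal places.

32.69

n = 8, Σx = 41.9, Σy = 199.44, Σxy = 1249.351, Σx² = 300.29
Sxx = Σx² − (Σx)²/n = 300.29 − 219.45125 = 80.83875
Sxy = Σxy − (Σx)(Σy)/n = 1249.351 − 1044.567 = 204.784
b = Sxy/Sxx = 204.784/80.83875 = 2.533241
a = ȳ − b·x̄ = 24.93 − 2.533241·5.2375 = 11.662153
ŷ(8.3) = a + b·8.3 = 11.662153 + 2.533241·8.3 = 32.688049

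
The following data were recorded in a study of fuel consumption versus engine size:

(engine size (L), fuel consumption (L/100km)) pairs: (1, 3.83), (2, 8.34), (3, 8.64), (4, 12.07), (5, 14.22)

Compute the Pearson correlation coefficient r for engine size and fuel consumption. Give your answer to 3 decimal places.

n = 5, Σx = 15, Σy = 47.1, Σxy = 165.81, Σx² = 55, Σy² = 506.7674
Sxx = Σx² − (Σx)²/n = 55 − 45 = 10
Sxy = Σxy − (Σx)(Σy)/n = 165.81 − 141.3 = 24.51
Syy = Σy² − (Σy)²/n = 506.7674 − 443.682 = 63.0854
r = Sxy/√(Sxx·Syy) = 24.51/√(630.854) = 24.51/25.116807 = 0.975841

0.976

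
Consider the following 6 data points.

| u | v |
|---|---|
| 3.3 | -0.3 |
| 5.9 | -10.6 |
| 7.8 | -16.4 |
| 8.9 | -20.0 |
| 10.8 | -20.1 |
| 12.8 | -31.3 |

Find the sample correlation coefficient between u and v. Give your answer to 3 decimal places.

-0.977

n = 6, Σx = 49.5, Σy = -98.7, Σxy = -987.17, Σx² = 466.23, Σy² = 2165.11
Sxx = Σx² − (Σx)²/n = 466.23 − 408.375 = 57.855
Sxy = Σxy − (Σx)(Σy)/n = -987.17 − (-814.275) = -172.895
Syy = Σy² − (Σy)²/n = 2165.11 − 1623.615 = 541.495
r = Sxy/√(Sxx·Syy) = -172.895/√(31328.193225) = -172.895/176.997721 = -0.976820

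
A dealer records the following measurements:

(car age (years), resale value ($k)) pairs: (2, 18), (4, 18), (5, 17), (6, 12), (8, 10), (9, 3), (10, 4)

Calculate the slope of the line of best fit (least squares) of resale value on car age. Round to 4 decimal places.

n = 7, Σx = 44, Σy = 82, Σxy = 412, Σx² = 326
Sxx = Σx² − (Σx)²/n = 326 − 276.571429 = 49.428571
Sxy = Σxy − (Σx)(Σy)/n = 412 − 515.428571 = -103.428571
b = Sxy/Sxx = -103.428571/49.428571 = -2.092486

-2.0925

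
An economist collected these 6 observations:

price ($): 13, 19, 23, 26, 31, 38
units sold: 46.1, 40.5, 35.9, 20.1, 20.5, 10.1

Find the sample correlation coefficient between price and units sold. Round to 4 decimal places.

n = 6, Σx = 150, Σy = 173.2, Σxy = 3736.4, Σx² = 4140, Σy² = 5980.54
Sxx = Σx² − (Σx)²/n = 4140 − 3750 = 390
Sxy = Σxy − (Σx)(Σy)/n = 3736.4 − 4330 = -593.6
Syy = Σy² − (Σy)²/n = 5980.54 − 4999.706667 = 980.833333
r = Sxy/√(Sxx·Syy) = -593.6/√(382525) = -593.6/618.486055 = -0.959763

-0.9598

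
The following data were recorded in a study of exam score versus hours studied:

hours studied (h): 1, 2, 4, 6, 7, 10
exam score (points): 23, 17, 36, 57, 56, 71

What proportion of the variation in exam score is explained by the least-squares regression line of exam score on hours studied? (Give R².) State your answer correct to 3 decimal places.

n = 6, Σx = 30, Σy = 260, Σxy = 1645, Σx² = 206, Σy² = 13540
Sxx = Σx² − (Σx)²/n = 206 − 150 = 56
Sxy = Σxy − (Σx)(Σy)/n = 1645 − 1300 = 345
Syy = Σy² − (Σy)²/n = 13540 − 11266.666667 = 2273.333333
R² = Sxy²/(Sxx·Syy) = (345)²/(56·2273.333333) = 0.934947

0.935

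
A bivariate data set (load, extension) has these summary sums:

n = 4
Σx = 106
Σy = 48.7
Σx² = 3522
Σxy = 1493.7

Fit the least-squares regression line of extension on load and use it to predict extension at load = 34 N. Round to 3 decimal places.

14.312

Sxx = Σx² − (Σx)²/n = 3522 − 2809 = 713
Sxy = Σxy − (Σx)(Σy)/n = 1493.7 − 1290.55 = 203.15
b = Sxy/Sxx = 203.15/713 = 0.284923
a = ȳ − b·x̄ = 12.175 − 0.284923·26.5 = 4.624544
ŷ(34) = a + b·34 = 4.624544 + 0.284923·34 = 14.311921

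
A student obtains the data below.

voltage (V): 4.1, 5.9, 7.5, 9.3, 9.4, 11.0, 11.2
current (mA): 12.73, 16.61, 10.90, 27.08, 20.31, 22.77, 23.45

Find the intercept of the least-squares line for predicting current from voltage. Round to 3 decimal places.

n = 7, Σx = 58.4, Σy = 133.85, Σxy = 1187.81, Σx² = 529.16
Sxx = Σx² − (Σx)²/n = 529.16 − 487.222857 = 41.937143
Sxy = Σxy − (Σx)(Σy)/n = 1187.81 − 1116.691429 = 71.118571
b = Sxy/Sxx = 71.118571/41.937143 = 1.695837
a = ȳ − b·x̄ = 19.121429 − 1.695837·8.342857 = 4.973300

4.973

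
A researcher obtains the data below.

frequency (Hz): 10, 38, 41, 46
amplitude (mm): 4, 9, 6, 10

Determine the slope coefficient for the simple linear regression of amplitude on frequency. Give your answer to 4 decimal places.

0.1392

n = 4, Σx = 135, Σy = 29, Σxy = 1088, Σx² = 5341
Sxx = Σx² − (Σx)²/n = 5341 − 4556.25 = 784.75
Sxy = Σxy − (Σx)(Σy)/n = 1088 − 978.75 = 109.25
b = Sxy/Sxx = 109.25/784.75 = 0.139216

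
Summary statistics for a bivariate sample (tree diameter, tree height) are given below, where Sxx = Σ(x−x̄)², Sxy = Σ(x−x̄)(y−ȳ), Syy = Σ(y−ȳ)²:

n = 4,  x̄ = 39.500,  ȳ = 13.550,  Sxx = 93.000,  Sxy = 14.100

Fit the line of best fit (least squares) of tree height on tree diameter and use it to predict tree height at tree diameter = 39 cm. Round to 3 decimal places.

b = Sxy/Sxx = 14.1/93 = 0.151613
a = ȳ − b·x̄ = 13.55 − 0.151613·39.5 = 7.561290
ŷ(39) = a + b·39 = 7.561290 + 0.151613·39 = 13.474194

13.474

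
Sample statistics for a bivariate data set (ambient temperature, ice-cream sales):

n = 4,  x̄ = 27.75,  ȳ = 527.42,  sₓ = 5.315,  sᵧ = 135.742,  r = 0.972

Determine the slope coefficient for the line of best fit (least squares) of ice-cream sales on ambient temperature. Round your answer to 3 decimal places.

24.824

b = r · sᵧ/sₓ = 0.972 · 135.742/5.315 = 24.824313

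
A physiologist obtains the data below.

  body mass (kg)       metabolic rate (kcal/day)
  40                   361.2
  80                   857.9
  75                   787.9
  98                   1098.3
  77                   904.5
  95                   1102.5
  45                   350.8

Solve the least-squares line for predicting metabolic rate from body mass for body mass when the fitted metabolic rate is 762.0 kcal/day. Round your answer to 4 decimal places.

n = 7, Σx = 510, Σy = 5463.1, Σxy = 439975.9, Σx² = 40208
Sxx = Σx² − (Σx)²/n = 40208 − 37157.142857 = 3050.857143
Sxy = Σxy − (Σx)(Σy)/n = 439975.9 − 398025.857143 = 41950.042857
b = Sxy/Sxx = 41950.042857/3050.857143 = 13.750248
a = ȳ − b·x̄ = 780.442857 − 13.750248·72.857143 = -221.360938
Set a + b·x = 762.0: x = (762.0 − (-221.360938)) / 13.750248 = 71.515868

71.5159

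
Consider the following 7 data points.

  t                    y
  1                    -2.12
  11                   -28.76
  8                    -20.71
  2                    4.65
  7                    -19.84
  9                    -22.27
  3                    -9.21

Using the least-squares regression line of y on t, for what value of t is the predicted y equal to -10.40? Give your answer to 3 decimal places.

n = 7, Σx = 41, Σy = -98.26, Σxy = -841.8, Σx² = 329
Sxx = Σx² − (Σx)²/n = 329 − 240.142857 = 88.857143
Sxy = Σxy − (Σx)(Σy)/n = -841.8 − (-575.522857) = -266.277143
b = Sxy/Sxx = -266.277143/88.857143 = -2.996688
a = ȳ − b·x̄ = -14.037143 − (-2.996688)·5.857143 = 3.514887
Set a + b·x = -10.40: x = (-10.40 − 3.514887) / (-2.996688) = 4.643422

4.643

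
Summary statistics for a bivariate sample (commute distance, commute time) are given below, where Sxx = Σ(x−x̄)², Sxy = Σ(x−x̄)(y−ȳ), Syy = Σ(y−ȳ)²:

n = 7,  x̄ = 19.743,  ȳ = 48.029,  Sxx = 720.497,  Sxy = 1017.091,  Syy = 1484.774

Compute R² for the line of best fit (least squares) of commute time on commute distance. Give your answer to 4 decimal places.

R² = Sxy²/(Sxx·Syy) = (1017.091)²/(720.497·1484.774) = 0.967001

0.9670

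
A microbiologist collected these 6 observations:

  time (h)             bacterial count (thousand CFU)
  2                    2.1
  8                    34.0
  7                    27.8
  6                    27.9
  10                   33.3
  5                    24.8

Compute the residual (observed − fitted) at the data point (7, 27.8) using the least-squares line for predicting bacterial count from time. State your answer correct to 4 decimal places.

n = 6, Σx = 38, Σy = 149.9, Σxy = 1095.2, Σx² = 278
Sxx = Σx² − (Σx)²/n = 278 − 240.666667 = 37.333333
Sxy = Σxy − (Σx)(Σy)/n = 1095.2 − 949.366667 = 145.833333
b = Sxy/Sxx = 145.833333/37.333333 = 3.90625
a = ȳ − b·x̄ = 24.983333 − 3.90625·6.333333 = 0.24375
ŷ(7) = 0.24375 + 3.90625·7 = 27.5875
residual = y − ŷ = 27.8 − 27.5875 = 0.2125

0.2125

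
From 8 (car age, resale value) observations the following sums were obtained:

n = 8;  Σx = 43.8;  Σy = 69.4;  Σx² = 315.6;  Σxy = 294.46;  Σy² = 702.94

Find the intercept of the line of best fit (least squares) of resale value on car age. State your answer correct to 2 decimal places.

Sxx = Σx² − (Σx)²/n = 315.6 − 239.805 = 75.795
Sxy = Σxy − (Σx)(Σy)/n = 294.46 − 379.965 = -85.505
b = Sxy/Sxx = -85.505/75.795 = -1.128109
a = ȳ − b·x̄ = 8.675 − (-1.128109)·5.475 = 14.851395

14.85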